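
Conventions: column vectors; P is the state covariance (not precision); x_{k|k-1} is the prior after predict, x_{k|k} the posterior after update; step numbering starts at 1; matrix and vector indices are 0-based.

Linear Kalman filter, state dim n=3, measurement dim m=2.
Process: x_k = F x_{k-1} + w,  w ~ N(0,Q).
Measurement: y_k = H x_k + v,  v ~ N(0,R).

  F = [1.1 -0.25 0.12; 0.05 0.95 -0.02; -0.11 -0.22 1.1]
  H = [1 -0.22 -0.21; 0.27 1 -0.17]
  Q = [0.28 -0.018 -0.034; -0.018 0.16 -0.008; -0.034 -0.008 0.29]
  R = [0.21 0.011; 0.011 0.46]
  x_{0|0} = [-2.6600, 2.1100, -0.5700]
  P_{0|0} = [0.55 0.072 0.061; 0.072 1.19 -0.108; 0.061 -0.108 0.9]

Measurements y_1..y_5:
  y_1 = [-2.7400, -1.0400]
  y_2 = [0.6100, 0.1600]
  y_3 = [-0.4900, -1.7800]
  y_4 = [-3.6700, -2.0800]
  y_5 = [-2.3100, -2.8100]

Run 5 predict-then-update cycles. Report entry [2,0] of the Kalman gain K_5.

K[2,0] = 0.3933

step 1: x^-=[-3.5219, 1.8829, -0.7986]  P^-=[1.0158 -0.2120 0.1738; -0.2120 1.2465 -0.3977; 0.1738 -0.3977 1.4842]  S=[1.3351 -0.1062; -0.1062 1.8282]  K=[0.7734 0.0628; -0.2481 0.6731; -0.0643 -0.3336]  nu=[1.0284, -2.1077]  x^+=[-2.8589, 0.2090, -0.1615]  P^+=[0.2203 0.0205 0.2507; 0.0205 0.3006 -0.0043; 0.2507 -0.0043 1.2798]
step 2: x^-=[-3.2164, 0.0589, 0.0908]  P^-=[0.6389 -0.0637 0.4217; -0.0637 0.4340 -0.0927; 0.4217 -0.0927 1.7982]  S=[0.7915 0.0127; 0.0127 0.9510]  K=[0.7125 0.0295; -0.1838 0.4573; 0.0863 -0.3004]  nu=[3.8584, 0.9850]  x^+=[-0.4382, -0.1999, 0.1278]  P^+=[0.2357 0.0231 0.3842; 0.0231 0.2105 0.0493; 0.3842 0.0493 1.7072]
step 3: x^-=[-0.4167, -0.2144, 0.2328]  P^-=[0.6887 -0.0356 0.6144; -0.0356 0.3508 -0.0198; 0.6144 -0.0198 2.2530]  S=[0.7708 0.0309; 0.0309 0.8572]  K=[0.7352 0.0271; -0.1572 0.4076; 0.2002 -0.2837]  nu=[-0.0716, -1.4135]  x^+=[-0.5076, -0.7793, 0.6194]  P^+=[0.2702 0.0349 0.5137; 0.0349 0.1933 0.0996; 0.5137 0.0996 2.1566]
step 4: x^-=[-0.2892, -0.7781, 0.9086]  P^-=[0.7606 -0.0145 0.8059; -0.0145 0.3345 0.0326; 0.8059 0.0326 2.7413]  S=[0.7786 0.0386; 0.0386 0.8362]  K=[0.7622 0.0291; -0.1416 0.3952; 0.3000 -0.2720]  nu=[-3.3611, -1.0693]  x^+=[-2.8822, -0.7249, 0.1909]  P^+=[0.3059 0.0484 0.6422; 0.0484 0.1926 0.1495; 0.6422 0.1495 2.6157]
step 5: x^-=[-2.9663, -0.8365, 0.6865]  P^-=[0.8338 0.0043 0.9980; 0.0043 0.3333 0.0805; 0.9980 0.0805 3.2426]  S=[0.7893 0.0424; 0.0424 0.8311]  K=[0.7879 0.0316; -0.1300 0.3926; 0.3933 -0.2623]  nu=[0.6164, -1.0559]  x^+=[-2.5140, -1.3312, 1.2059]  P^+=[0.3408 0.0618 0.7685; 0.0618 0.1962 0.1984; 0.7685 0.1984 3.0720]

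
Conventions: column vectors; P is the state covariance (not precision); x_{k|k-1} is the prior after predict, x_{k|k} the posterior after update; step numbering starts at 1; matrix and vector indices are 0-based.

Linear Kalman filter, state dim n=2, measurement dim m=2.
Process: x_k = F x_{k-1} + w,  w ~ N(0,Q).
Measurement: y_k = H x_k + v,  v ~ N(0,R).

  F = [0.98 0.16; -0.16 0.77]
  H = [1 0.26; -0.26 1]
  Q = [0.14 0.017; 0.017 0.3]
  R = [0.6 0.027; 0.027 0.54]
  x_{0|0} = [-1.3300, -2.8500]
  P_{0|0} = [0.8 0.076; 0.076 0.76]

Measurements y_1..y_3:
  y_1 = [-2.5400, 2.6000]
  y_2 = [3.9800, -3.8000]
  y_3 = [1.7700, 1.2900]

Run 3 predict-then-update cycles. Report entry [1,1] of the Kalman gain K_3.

step 1: x^-=[-1.7594, -1.9817]  P^-=[0.9516 0.0406; 0.0406 0.7524]  S=[1.6236 0.0130; 0.0130 1.3356]  K=[0.5939 -0.1607; 0.1410 0.5540]  nu=[-0.2654, 4.1243]  x^+=[-2.5796, 0.2659]  P^+=[0.3469 0.0195; 0.0195 0.3081]
step 2: x^-=[-2.4855, 0.6175]  P^-=[0.4872 0.0148; 0.0148 0.4867]  S=[1.1278 0.0406; 0.0406 1.0520]  K=[0.4398 -0.1234; 0.1089 0.4548]  nu=[6.3049, -5.0637]  x^+=[0.9125, -0.9989]  P^+=[0.2574 0.0122; 0.0122 0.2517]
step 3: x^-=[0.7344, -0.9152]  P^-=[0.3975 0.0165; 0.0165 0.4528]  S=[1.0367 0.0568; 0.0568 1.0111]  K=[0.3935 -0.1080; 0.1055 0.4377]  nu=[1.2735, 2.3961]  x^+=[0.9768, 0.2679]  P^+=[0.2300 0.0121; 0.0121 0.2423]

K[1,1] = 0.4377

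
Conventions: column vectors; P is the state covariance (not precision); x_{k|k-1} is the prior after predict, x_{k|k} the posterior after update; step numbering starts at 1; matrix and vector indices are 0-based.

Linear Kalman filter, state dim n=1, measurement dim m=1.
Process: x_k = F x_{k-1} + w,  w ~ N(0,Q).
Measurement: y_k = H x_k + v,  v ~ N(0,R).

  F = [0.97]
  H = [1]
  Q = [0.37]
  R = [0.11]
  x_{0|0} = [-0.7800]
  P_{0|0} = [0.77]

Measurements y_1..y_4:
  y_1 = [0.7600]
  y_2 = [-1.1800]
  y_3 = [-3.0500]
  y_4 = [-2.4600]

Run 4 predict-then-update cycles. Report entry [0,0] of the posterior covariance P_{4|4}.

step 1: x^-=[-0.7566]  P^-=[1.0945]  S=[1.2045]  K=[0.9087]  nu=[1.5166]  x^+=[0.6215]  P^+=[0.1000]
step 2: x^-=[0.6029]  P^-=[0.4640]  S=[0.5740]  K=[0.8084]  nu=[-1.7829]  x^+=[-0.8384]  P^+=[0.0889]
step 3: x^-=[-0.8132]  P^-=[0.4537]  S=[0.5637]  K=[0.8048]  nu=[-2.2368]  x^+=[-2.6135]  P^+=[0.0885]
step 4: x^-=[-2.5351]  P^-=[0.4533]  S=[0.5633]  K=[0.8047]  nu=[0.0751]  x^+=[-2.4747]  P^+=[0.0885]

P_post[0,0] = 0.0885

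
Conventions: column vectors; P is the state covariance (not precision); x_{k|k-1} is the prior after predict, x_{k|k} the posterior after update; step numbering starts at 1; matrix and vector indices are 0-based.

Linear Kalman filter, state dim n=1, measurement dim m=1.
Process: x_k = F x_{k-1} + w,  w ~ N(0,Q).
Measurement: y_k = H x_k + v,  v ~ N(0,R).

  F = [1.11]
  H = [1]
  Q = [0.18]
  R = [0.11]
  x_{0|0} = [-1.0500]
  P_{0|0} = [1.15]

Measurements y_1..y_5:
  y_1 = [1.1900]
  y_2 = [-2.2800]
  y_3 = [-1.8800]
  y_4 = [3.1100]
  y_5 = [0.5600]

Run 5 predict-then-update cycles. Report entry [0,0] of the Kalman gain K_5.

K[0,0] = 0.7158

step 1: x^-=[-1.1655]  P^-=[1.5969]  S=[1.7069]  K=[0.9356]  nu=[2.3555]  x^+=[1.0382]  P^+=[0.1029]
step 2: x^-=[1.1524]  P^-=[0.3068]  S=[0.4168]  K=[0.7361]  nu=[-3.4324]  x^+=[-1.3741]  P^+=[0.0810]
step 3: x^-=[-1.5253]  P^-=[0.2798]  S=[0.3898]  K=[0.7178]  nu=[-0.3547]  x^+=[-1.7799]  P^+=[0.0790]
step 4: x^-=[-1.9757]  P^-=[0.2773]  S=[0.3873]  K=[0.7160]  nu=[5.0857]  x^+=[1.6655]  P^+=[0.0788]
step 5: x^-=[1.8487]  P^-=[0.2770]  S=[0.3870]  K=[0.7158]  nu=[-1.2887]  x^+=[0.9263]  P^+=[0.0787]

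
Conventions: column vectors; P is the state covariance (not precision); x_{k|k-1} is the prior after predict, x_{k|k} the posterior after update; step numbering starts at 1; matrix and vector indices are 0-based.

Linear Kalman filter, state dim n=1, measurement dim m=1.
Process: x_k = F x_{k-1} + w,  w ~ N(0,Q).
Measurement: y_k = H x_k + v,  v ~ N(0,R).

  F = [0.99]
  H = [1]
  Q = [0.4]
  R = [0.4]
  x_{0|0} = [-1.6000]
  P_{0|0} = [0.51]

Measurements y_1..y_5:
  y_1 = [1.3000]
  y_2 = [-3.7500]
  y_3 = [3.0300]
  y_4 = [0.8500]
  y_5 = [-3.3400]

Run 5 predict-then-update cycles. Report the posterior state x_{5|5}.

x_post = [-1.7081]

step 1: x^-=[-1.5840]  P^-=[0.8999]  S=[1.2999]  K=[0.6923]  nu=[2.8840]  x^+=[0.4125]  P^+=[0.2769]
step 2: x^-=[0.4084]  P^-=[0.6714]  S=[1.0714]  K=[0.6267]  nu=[-4.1584]  x^+=[-2.1975]  P^+=[0.2507]
step 3: x^-=[-2.1755]  P^-=[0.6457]  S=[1.0457]  K=[0.6175]  nu=[5.2055]  x^+=[1.0387]  P^+=[0.2470]
step 4: x^-=[1.0284]  P^-=[0.6421]  S=[1.0421]  K=[0.6161]  nu=[-0.1784]  x^+=[0.9185]  P^+=[0.2465]
step 5: x^-=[0.9093]  P^-=[0.6416]  S=[1.0416]  K=[0.6160]  nu=[-4.2493]  x^+=[-1.7081]  P^+=[0.2464]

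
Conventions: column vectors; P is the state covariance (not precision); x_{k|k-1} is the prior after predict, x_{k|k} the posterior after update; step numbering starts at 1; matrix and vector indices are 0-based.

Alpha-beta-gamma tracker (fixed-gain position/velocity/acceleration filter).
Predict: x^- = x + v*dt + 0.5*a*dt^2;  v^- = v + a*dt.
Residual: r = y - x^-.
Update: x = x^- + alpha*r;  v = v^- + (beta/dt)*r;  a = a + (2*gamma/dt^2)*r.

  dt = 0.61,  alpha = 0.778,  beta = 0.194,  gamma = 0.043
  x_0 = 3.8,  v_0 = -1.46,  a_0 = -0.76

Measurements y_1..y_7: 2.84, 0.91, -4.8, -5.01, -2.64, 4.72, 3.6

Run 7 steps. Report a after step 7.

a_post = 2.7991

step 1: x_pred=2.7680  r=0.0720  x^+=2.8240  v^+=-1.9007  a^+=-0.7434
step 2: x_pred=1.5263  r=-0.6163  x^+=1.0468  v^+=-2.5502  a^+=-0.8858
step 3: x_pred=-0.6736  r=-4.1264  x^+=-3.8839  v^+=-4.4028  a^+=-1.8395
step 4: x_pred=-6.9119  r=1.9019  x^+=-5.4322  v^+=-4.9201  a^+=-1.3999
step 5: x_pred=-8.6939  r=6.0539  x^+=-3.9840  v^+=-3.8487  a^+=-0.0007
step 6: x_pred=-6.3318  r=11.0518  x^+=2.2665  v^+=-0.3343  a^+=2.5536
step 7: x_pred=2.5377  r=1.0623  x^+=3.3642  v^+=1.5612  a^+=2.7991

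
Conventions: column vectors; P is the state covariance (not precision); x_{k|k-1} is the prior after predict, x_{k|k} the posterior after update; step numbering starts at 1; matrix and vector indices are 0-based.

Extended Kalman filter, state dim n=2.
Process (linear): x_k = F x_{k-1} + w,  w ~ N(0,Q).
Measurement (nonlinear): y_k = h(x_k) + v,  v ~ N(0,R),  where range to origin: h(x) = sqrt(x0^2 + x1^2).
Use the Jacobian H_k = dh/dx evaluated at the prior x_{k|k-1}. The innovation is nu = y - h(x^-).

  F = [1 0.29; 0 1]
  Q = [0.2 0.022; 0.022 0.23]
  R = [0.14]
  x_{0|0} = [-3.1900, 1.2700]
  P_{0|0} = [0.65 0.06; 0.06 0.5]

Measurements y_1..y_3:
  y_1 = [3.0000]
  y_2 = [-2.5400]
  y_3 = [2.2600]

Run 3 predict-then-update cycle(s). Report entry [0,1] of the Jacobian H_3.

step 1: x^-=[-2.8217, 1.2700]  P^-=[0.9268 0.2270; 0.2270 0.7300]  H_jac=[-0.9119 0.4104]  S=[0.8638]  K=[-0.8706; 0.1072]  nu=[-0.0943]  x^+=[-2.7396, 1.2599]  P^+=[0.2721 0.3076; 0.3076 0.7201]
step 2: x^-=[-2.3742, 1.2599]  P^-=[0.7111 0.5385; 0.5385 0.9501]  H_jac=[-0.8833 0.4687]  S=[0.4577]  K=[-0.8209; -0.0662]  nu=[-5.2278]  x^+=[1.9174, 1.6058]  P^+=[0.4026 0.5136; 0.5136 0.9481]
step 3: x^-=[2.3831, 1.6058]  P^-=[0.9803 0.8105; 0.8105 1.1781]  H_jac=[0.8293 0.5588]  S=[1.9333]  K=[0.6548; 0.6882]  nu=[-0.6137]  x^+=[1.9813, 1.1835]  P^+=[0.1514 -0.0606; -0.0606 0.2624]

H_jac[0,1] = 0.5588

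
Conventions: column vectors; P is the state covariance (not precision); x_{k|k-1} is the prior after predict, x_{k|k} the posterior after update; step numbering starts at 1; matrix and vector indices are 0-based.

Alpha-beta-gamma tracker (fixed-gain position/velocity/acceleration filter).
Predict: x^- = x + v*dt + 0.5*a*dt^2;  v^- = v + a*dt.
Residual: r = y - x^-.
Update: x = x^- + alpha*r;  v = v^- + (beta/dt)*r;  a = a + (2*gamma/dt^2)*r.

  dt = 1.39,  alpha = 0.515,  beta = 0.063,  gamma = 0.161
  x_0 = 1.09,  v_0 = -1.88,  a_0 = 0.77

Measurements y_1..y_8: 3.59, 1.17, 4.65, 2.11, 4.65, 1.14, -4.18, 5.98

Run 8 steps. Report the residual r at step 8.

step 1: x_pred=-0.7793  r=4.3693  x^+=1.4709  v^+=-0.6117  a^+=1.4982
step 2: x_pred=2.0680  r=-0.8980  x^+=1.6055  v^+=1.4301  a^+=1.3485
step 3: x_pred=4.8961  r=-0.2461  x^+=4.7694  v^+=3.2934  a^+=1.3075
step 4: x_pred=10.6103  r=-8.5003  x^+=6.2327  v^+=4.7256  a^+=-0.1091
step 5: x_pred=12.6958  r=-8.0458  x^+=8.5522  v^+=4.2092  a^+=-1.4500
step 6: x_pred=13.0022  r=-11.8622  x^+=6.8932  v^+=1.6560  a^+=-3.4270
step 7: x_pred=5.8844  r=-10.0644  x^+=0.7013  v^+=-3.5636  a^+=-5.1043
step 8: x_pred=-9.1832  r=15.1632  x^+=-1.3741  v^+=-9.9713  a^+=-2.5772

resid = 15.1632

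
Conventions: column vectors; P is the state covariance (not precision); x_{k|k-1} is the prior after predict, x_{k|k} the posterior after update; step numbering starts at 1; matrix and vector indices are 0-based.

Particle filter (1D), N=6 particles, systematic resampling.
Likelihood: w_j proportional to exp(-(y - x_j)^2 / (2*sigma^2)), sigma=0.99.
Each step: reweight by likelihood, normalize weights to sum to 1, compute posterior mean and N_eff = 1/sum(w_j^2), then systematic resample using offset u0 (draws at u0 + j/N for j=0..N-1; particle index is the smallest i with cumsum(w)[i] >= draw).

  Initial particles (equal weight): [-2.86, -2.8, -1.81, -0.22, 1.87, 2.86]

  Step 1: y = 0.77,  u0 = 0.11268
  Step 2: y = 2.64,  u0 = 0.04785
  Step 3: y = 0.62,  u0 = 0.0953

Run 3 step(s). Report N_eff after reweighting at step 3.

step 1: w=[0.0009, 0.0012, 0.0260, 0.4702, 0.4182, 0.0835]  mean=0.8644  Neff=2.4774  idx=[3, 3, 3, 4, 4, 5]
step 2: w=[0.0062, 0.0062, 0.0062, 0.2956, 0.2956, 0.3903]  mean=2.2177  Neff=3.0562  idx=[3, 3, 4, 4, 5, 5]
step 3: w=[0.2302, 0.2302, 0.2302, 0.2302, 0.0395, 0.0395]  mean=1.9482  Neff=4.6474  idx=[0, 1, 1, 2, 3, 4]

N_eff = 4.6474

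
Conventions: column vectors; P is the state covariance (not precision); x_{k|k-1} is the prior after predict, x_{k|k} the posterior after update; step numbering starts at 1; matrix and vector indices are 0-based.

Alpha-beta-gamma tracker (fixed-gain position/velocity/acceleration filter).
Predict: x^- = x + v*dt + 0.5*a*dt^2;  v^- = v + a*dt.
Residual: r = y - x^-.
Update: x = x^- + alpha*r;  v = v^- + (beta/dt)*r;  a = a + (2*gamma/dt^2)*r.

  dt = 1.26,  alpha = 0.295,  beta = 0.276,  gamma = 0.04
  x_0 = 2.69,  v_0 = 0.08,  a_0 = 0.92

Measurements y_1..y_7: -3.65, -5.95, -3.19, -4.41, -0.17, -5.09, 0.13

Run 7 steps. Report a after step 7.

step 1: x_pred=3.5211  r=-7.1711  x^+=1.4056  v^+=-0.3316  a^+=0.5586
step 2: x_pred=1.4312  r=-7.3812  x^+=-0.7462  v^+=-1.2446  a^+=0.1867
step 3: x_pred=-2.1662  r=-1.0238  x^+=-2.4682  v^+=-1.2336  a^+=0.1351
step 4: x_pred=-3.9153  r=-0.4947  x^+=-4.0612  v^+=-1.1717  a^+=0.1102
step 5: x_pred=-5.4501  r=5.2801  x^+=-3.8925  v^+=0.1237  a^+=0.3762
step 6: x_pred=-3.4380  r=-1.6520  x^+=-3.9253  v^+=0.2359  a^+=0.2930
step 7: x_pred=-3.3955  r=3.5255  x^+=-2.3555  v^+=1.3773  a^+=0.4707

a_post = 0.4707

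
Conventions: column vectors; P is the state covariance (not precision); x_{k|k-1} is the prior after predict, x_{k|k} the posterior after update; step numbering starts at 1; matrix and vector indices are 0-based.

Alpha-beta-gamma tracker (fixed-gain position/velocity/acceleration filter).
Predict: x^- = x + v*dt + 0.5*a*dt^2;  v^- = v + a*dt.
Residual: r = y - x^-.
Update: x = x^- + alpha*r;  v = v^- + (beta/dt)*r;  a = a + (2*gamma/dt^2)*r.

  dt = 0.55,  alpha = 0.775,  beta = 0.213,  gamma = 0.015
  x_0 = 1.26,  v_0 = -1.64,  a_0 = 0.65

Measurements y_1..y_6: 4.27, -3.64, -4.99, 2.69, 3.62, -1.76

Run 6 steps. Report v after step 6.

step 1: x_pred=0.4563  r=3.8137  x^+=3.4119  v^+=0.1944  a^+=1.0282
step 2: x_pred=3.6744  r=-7.3144  x^+=-1.9943  v^+=-2.0727  a^+=0.3028
step 3: x_pred=-3.0884  r=-1.9016  x^+=-4.5622  v^+=-2.6426  a^+=0.1142
step 4: x_pred=-5.9983  r=8.6883  x^+=0.7351  v^+=0.7850  a^+=0.9759
step 5: x_pred=1.3145  r=2.3055  x^+=3.1013  v^+=2.2146  a^+=1.2045
step 6: x_pred=4.5015  r=-6.2615  x^+=-0.3512  v^+=0.4522  a^+=0.5836

v_post = 0.4522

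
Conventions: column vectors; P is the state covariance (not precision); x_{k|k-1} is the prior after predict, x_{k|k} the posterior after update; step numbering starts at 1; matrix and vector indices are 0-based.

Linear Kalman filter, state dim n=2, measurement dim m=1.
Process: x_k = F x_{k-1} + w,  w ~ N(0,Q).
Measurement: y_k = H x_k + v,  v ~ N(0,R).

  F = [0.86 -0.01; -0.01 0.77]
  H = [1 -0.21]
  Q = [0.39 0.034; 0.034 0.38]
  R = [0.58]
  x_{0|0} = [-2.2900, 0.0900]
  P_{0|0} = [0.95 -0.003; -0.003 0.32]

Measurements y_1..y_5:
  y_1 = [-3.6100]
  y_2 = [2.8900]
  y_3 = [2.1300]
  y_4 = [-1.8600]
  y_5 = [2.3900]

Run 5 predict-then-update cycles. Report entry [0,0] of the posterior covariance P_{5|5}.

step 1: x^-=[-1.9703, 0.0922]  P^-=[1.0927 0.0214; 0.0214 0.5699]  S=[1.6889]  K=[0.6443; -0.0582]  nu=[-1.6203]  x^+=[-3.0144, 0.1865]  P^+=[0.3915 0.0847; 0.0847 0.5641]
step 2: x^-=[-2.5942, 0.1738]  P^-=[0.6782 0.0824; 0.0824 0.7132]  S=[1.2550]  K=[0.5266; -0.0537]  nu=[5.5207]  x^+=[0.3129, -0.1226]  P^+=[0.3302 0.1179; 0.1179 0.7096]
step 3: x^-=[0.2703, -0.0976]  P^-=[0.6322 0.1038; 0.1038 0.7989]  S=[1.2039]  K=[0.5071; -0.0532]  nu=[1.8392]  x^+=[1.2029, -0.1954]  P^+=[0.3227 0.1362; 0.1362 0.7955]
step 4: x^-=[1.0364, -0.1625]  P^-=[0.6264 0.1153; 0.1153 0.8496]  S=[1.1954]  K=[0.5037; -0.0528]  nu=[-2.9306]  x^+=[-0.4398, -0.0078]  P^+=[0.3231 0.1471; 0.1471 0.8463]
step 5: x^-=[-0.3781, -0.0016]  P^-=[0.6265 0.1221; 0.1221 0.8795]  S=[1.1940]  K=[0.5032; -0.0524]  nu=[2.7678]  x^+=[1.0147, -0.1466]  P^+=[0.3241 0.1536; 0.1536 0.8762]

P_post[0,0] = 0.3241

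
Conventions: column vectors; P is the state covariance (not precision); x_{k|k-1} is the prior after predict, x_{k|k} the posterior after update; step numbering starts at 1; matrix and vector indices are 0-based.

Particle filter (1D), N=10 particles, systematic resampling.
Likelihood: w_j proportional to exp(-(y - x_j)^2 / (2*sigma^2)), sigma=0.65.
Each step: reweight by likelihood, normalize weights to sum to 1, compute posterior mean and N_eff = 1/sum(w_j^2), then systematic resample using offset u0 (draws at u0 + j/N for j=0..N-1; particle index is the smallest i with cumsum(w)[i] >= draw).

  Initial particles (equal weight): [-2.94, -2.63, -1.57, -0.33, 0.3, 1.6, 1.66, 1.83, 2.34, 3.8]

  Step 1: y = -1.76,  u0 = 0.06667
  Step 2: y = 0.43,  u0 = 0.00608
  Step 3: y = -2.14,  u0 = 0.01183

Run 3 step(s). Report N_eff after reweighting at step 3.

N_eff = 1.6092

step 1: w=[0.1163, 0.2468, 0.5791, 0.0537, 0.0040, 0.0000, 0.0000, 0.0000, 0.0000, 0.0000]  mean=-1.9169  Neff=2.4228  idx=[0, 1, 1, 2, 2, 2, 2, 2, 2, 3]
step 2: w=[0.0000, 0.0000, 0.0000, 0.0158, 0.0158, 0.0158, 0.0158, 0.0158, 0.0158, 0.9053]  mean=-0.4475  Neff=1.2179  idx=[3, 9, 9, 9, 9, 9, 9, 9, 9, 9]
step 3: w=[0.7850, 0.0239, 0.0239, 0.0239, 0.0239, 0.0239, 0.0239, 0.0239, 0.0239, 0.0239]  mean=-1.3035  Neff=1.6092  idx=[0, 0, 0, 0, 0, 0, 0, 0, 2, 6]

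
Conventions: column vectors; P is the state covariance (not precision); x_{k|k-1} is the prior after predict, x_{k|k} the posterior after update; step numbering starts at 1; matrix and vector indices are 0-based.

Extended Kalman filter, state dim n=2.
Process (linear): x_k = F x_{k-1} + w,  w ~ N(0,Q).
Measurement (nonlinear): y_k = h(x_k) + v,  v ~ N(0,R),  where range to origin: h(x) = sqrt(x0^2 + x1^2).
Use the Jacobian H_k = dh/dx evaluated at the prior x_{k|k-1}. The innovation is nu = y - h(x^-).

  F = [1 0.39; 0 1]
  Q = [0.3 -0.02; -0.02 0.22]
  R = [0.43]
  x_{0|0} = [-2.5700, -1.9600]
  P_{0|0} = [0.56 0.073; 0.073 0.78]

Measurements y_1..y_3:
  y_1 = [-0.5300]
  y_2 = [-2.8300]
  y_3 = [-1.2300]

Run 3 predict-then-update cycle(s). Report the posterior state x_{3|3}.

x_post = [-0.2403, -0.9122]

step 1: x^-=[-3.3344, -1.9600]  P^-=[1.0356 0.3572; 0.3572 1.0000]  H_jac=[-0.8621 -0.5067]  S=[1.7685]  K=[-0.6072; -0.4607]  nu=[-4.3978]  x^+=[-0.6643, 0.0659]  P^+=[0.3836 -0.1374; -0.1374 0.6247]
step 2: x^-=[-0.6386, 0.0659]  P^-=[0.6714 0.0862; 0.0862 0.8447]  H_jac=[-0.9947 0.1026]  S=[1.0857]  K=[-0.6070; 0.0009]  nu=[-3.4720]  x^+=[1.4691, 0.0629]  P^+=[0.2714 0.0868; 0.0868 0.8447]
step 3: x^-=[1.4936, 0.0629]  P^-=[0.7675 0.3962; 0.3962 1.0647]  H_jac=[0.9991 0.0421]  S=[1.2313]  K=[0.6363; 0.3578]  nu=[-2.7249]  x^+=[-0.2403, -0.9122]  P^+=[0.2690 0.1158; 0.1158 0.9070]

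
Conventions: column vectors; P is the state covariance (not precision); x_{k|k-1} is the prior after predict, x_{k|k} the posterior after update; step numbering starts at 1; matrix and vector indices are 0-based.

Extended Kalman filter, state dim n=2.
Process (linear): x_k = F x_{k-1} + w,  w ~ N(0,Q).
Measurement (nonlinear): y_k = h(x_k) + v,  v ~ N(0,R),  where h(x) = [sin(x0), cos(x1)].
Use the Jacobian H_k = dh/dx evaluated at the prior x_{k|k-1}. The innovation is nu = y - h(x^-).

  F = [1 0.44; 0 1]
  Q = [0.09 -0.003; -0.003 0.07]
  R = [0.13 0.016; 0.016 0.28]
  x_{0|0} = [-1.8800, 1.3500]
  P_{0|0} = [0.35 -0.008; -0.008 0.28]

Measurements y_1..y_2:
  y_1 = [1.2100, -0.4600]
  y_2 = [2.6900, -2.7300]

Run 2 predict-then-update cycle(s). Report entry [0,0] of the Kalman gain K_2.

K[0,0] = 0.4652

step 1: x^-=[-1.2860, 1.3500]  P^-=[0.4872 0.1122; 0.1122 0.3500]  H_jac=[0.2810 0.0000; 0.0000 -0.9757]  S=[0.1685 -0.0148; -0.0148 0.6132]  K=[0.7986 -0.1593; 0.1386 -0.5536]  nu=[2.1697, -0.6790]  x^+=[0.5548, 2.0267]  P^+=[0.3604 0.0326; 0.0326 0.1566]
step 2: x^-=[1.4466, 2.0267]  P^-=[0.5094 0.0985; 0.0985 0.2266]  H_jac=[0.1239 0.0000; 0.0000 -0.8979]  S=[0.1378 0.0050; 0.0050 0.4627]  K=[0.4652 -0.1963; 0.1047 -0.4409]  nu=[1.6977, -2.2897]  x^+=[2.6857, 3.2139]  P^+=[0.4627 0.0529; 0.0529 0.1356]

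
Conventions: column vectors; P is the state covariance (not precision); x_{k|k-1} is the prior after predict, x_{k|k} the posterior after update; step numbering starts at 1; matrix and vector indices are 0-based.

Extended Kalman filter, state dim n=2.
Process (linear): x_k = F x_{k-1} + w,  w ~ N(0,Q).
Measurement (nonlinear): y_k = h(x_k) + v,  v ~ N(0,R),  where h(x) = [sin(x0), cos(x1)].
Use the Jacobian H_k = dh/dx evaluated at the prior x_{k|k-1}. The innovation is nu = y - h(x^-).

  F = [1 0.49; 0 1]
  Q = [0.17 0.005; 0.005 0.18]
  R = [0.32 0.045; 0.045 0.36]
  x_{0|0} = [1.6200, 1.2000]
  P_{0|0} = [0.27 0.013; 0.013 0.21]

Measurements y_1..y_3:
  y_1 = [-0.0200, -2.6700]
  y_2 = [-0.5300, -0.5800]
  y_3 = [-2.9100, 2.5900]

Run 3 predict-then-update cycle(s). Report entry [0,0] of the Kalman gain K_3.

K[0,0] = 0.7719

step 1: x^-=[2.2080, 1.2000]  P^-=[0.5032 0.1209; 0.1209 0.3900]  H_jac=[-0.5950 0.0000; 0.0000 -0.9320]  S=[0.4981 0.1120; 0.1120 0.6988]  K=[-0.5858 -0.0673; -0.0284 -0.5156]  nu=[-0.8238, -3.0324]  x^+=[2.8947, 2.7870]  P^+=[0.3202 0.0543; 0.0543 0.2005]
step 2: x^-=[4.2604, 2.7870]  P^-=[0.5915 0.1575; 0.1575 0.3805]  H_jac=[-0.4368 0.0000; 0.0000 -0.3472]  S=[0.4329 0.0689; 0.0689 0.4059]  K=[-0.5914 -0.0344; -0.1101 -0.3069]  nu=[0.3696, 0.3578]  x^+=[4.0295, 2.6365]  P^+=[0.4368 0.1123; 0.1123 0.3324]
step 3: x^-=[5.3213, 2.6365]  P^-=[0.7967 0.2802; 0.2802 0.5124]  H_jac=[0.5720 0.0000; 0.0000 -0.4839]  S=[0.5807 -0.0326; -0.0326 0.4800]  K=[0.7719 -0.2301; 0.2480 -0.4998]  nu=[-2.0898, 3.4651]  x^+=[2.9109, 0.3865]  P^+=[0.4137 0.0994; 0.0994 0.3487]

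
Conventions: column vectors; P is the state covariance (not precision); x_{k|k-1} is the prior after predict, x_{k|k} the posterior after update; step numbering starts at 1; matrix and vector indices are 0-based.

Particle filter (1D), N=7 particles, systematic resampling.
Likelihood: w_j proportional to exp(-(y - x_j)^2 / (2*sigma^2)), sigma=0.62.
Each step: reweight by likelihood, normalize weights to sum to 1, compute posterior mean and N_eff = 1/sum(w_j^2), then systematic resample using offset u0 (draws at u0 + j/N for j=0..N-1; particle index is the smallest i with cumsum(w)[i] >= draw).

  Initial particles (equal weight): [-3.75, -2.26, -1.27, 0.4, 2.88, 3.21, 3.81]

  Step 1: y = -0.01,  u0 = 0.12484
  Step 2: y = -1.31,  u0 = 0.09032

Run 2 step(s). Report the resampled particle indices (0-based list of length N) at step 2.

resampled_idx = [0, 0, 0, 0, 0, 0, 4]

step 1: w=[0.0000, 0.0015, 0.1361, 0.8624, 0.0000, 0.0000, 0.0000]  mean=0.1688  Neff=1.3119  idx=[2, 3, 3, 3, 3, 3, 3]
step 2: w=[0.8818, 0.0197, 0.0197, 0.0197, 0.0197, 0.0197, 0.0197]  mean=-1.0726  Neff=1.2822  idx=[0, 0, 0, 0, 0, 0, 4]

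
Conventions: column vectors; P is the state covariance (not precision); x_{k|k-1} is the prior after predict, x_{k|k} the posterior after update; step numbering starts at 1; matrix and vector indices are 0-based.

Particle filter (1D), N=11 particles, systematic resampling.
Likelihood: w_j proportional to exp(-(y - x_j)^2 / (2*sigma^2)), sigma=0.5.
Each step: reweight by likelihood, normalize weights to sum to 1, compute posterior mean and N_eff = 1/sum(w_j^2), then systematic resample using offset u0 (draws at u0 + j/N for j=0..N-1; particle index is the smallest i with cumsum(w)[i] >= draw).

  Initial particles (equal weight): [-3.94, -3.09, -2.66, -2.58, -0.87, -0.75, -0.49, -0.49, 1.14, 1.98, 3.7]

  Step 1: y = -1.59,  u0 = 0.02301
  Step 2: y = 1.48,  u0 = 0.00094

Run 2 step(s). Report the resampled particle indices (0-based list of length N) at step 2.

resampled_idx = [3, 7, 9, 9, 9, 9, 9, 10, 10, 10, 10]

step 1: w=[0.0000, 0.0108, 0.0984, 0.1368, 0.3444, 0.2369, 0.0864, 0.0864, 0.0000, 0.0000, 0.0000]  mean=-1.2100  Neff=4.5839  idx=[2, 3, 3, 4, 4, 4, 4, 5, 5, 6, 7]
step 2: w=[0.0000, 0.0000, 0.0000, 0.0158, 0.0158, 0.0158, 0.0158, 0.0474, 0.0474, 0.4210, 0.4210]  mean=-0.5387  Neff=2.7778  idx=[3, 7, 9, 9, 9, 9, 9, 10, 10, 10, 10]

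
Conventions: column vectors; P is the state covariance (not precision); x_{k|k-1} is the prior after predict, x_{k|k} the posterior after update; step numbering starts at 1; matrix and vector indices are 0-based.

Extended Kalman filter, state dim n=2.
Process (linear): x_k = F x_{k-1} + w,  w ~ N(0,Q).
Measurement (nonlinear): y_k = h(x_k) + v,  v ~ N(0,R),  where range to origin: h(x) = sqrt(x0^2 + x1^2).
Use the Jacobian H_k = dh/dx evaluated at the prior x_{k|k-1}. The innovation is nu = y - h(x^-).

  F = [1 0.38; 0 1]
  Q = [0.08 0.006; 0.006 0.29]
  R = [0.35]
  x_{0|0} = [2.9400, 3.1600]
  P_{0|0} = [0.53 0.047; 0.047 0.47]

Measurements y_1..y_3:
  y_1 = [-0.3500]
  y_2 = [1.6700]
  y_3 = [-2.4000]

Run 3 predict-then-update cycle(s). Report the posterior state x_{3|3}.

step 1: x^-=[4.1408, 3.1600]  P^-=[0.7136 0.2316; 0.2316 0.7600]  H_jac=[0.7950 0.6067]  S=[1.3041]  K=[0.5427; 0.4947]  nu=[-5.5588]  x^+=[1.1238, 0.4098]  P^+=[0.3294 -0.1186; -0.1186 0.4408]
step 2: x^-=[1.2795, 0.4098]  P^-=[0.3830 0.0549; 0.0549 0.7308]  H_jac=[0.9523 0.3050]  S=[0.7973]  K=[0.4785; 0.3452]  nu=[0.3265]  x^+=[1.4357, 0.5225]  P^+=[0.2004 -0.0768; -0.0768 0.6358]
step 3: x^-=[1.6343, 0.5225]  P^-=[0.3139 0.1708; 0.1708 0.9258]  H_jac=[0.9525 0.3045]  S=[0.8198]  K=[0.4282; 0.5424]  nu=[-4.1158]  x^+=[-0.1281, -1.7100]  P^+=[0.1636 -0.0196; -0.0196 0.6846]

x_post = [-0.1281, -1.7100]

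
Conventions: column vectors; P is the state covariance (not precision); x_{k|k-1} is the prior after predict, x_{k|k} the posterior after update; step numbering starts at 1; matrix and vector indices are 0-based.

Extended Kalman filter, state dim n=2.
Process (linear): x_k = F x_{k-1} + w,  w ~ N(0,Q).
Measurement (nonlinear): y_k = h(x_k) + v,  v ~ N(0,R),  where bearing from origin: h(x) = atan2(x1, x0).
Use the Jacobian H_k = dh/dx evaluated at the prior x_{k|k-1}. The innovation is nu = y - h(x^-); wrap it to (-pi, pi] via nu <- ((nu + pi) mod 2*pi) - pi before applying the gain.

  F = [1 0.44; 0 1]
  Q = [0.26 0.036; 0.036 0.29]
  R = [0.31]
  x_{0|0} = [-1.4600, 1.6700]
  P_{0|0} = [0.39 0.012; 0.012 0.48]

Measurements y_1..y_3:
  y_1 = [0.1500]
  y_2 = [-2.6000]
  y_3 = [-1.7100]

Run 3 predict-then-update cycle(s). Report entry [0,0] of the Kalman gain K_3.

K[0,0] = -0.6664

step 1: x^-=[-0.7252, 1.6700]  P^-=[0.7535 0.2592; 0.2592 0.7700]  H_jac=[-0.5038 -0.2188]  S=[0.5952]  K=[-0.7330; -0.5024]  nu=[-1.8305]  x^+=[0.6166, 2.5896]  P^+=[0.4337 0.0400; 0.0400 0.6198]
step 2: x^-=[1.7560, 2.5896]  P^-=[0.8489 0.3487; 0.3487 0.9098]  H_jac=[-0.2645 0.1794]  S=[0.3656]  K=[-0.4431; 0.1941]  nu=[2.7083]  x^+=[0.5559, 3.1152]  P^+=[0.7771 0.3801; 0.3801 0.8960]
step 3: x^-=[1.9266, 3.1152]  P^-=[1.5451 0.8104; 0.8104 1.1860]  H_jac=[-0.2322 0.1436]  S=[0.3637]  K=[-0.6664; -0.0491]  nu=[-2.7269]  x^+=[3.7438, 3.2491]  P^+=[1.3835 0.7985; 0.7985 1.1851]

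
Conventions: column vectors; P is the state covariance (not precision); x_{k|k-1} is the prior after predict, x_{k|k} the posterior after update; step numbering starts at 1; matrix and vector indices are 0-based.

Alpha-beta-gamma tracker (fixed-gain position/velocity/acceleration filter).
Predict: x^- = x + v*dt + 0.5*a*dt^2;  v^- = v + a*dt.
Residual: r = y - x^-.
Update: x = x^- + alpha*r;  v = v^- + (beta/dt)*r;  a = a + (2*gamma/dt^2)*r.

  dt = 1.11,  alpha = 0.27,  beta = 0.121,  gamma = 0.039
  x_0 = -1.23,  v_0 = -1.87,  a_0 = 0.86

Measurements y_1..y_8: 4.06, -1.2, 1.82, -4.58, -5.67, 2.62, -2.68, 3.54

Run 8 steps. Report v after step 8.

v_post = -0.5129

step 1: x_pred=-2.7759  r=6.8359  x^+=-0.9302  v^+=-0.1702  a^+=1.2928
step 2: x_pred=-0.3228  r=-0.8772  x^+=-0.5596  v^+=1.1691  a^+=1.2372
step 3: x_pred=1.5003  r=0.3197  x^+=1.5866  v^+=2.5773  a^+=1.2575
step 4: x_pred=5.2220  r=-9.8020  x^+=2.5755  v^+=2.9045  a^+=0.6369
step 5: x_pred=6.1919  r=-11.8619  x^+=2.9892  v^+=2.3185  a^+=-0.1140
step 6: x_pred=5.4925  r=-2.8725  x^+=4.7169  v^+=1.8788  a^+=-0.2959
step 7: x_pred=6.6201  r=-9.3001  x^+=4.1091  v^+=0.5366  a^+=-0.8846
step 8: x_pred=4.1598  r=-0.6198  x^+=3.9924  v^+=-0.5129  a^+=-0.9238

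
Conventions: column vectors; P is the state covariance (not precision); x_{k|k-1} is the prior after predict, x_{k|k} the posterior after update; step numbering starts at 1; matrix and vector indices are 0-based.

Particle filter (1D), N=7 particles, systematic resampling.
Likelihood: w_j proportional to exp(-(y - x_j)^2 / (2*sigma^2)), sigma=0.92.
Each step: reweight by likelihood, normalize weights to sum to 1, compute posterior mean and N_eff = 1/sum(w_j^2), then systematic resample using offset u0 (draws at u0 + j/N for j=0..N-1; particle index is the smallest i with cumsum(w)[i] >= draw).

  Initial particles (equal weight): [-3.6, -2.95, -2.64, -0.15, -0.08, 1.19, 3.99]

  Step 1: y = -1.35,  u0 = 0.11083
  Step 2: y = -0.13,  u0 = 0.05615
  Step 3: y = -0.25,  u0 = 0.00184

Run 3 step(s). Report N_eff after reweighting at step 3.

N_eff = 6.9998

step 1: w=[0.0340, 0.1489, 0.2529, 0.2887, 0.2606, 0.0149, 0.0000]  mean=-1.2756  Neff=4.1885  idx=[1, 2, 2, 3, 3, 4, 4]
step 2: w=[0.0022, 0.0060, 0.0060, 0.2466, 0.2466, 0.2463, 0.2463]  mean=-0.1515  Neff=4.1146  idx=[3, 3, 4, 4, 5, 6, 6]
step 3: w=[0.1435, 0.1435, 0.1435, 0.1435, 0.1419, 0.1419, 0.1419]  mean=-0.1202  Neff=6.9998  idx=[0, 1, 2, 2, 3, 5, 6]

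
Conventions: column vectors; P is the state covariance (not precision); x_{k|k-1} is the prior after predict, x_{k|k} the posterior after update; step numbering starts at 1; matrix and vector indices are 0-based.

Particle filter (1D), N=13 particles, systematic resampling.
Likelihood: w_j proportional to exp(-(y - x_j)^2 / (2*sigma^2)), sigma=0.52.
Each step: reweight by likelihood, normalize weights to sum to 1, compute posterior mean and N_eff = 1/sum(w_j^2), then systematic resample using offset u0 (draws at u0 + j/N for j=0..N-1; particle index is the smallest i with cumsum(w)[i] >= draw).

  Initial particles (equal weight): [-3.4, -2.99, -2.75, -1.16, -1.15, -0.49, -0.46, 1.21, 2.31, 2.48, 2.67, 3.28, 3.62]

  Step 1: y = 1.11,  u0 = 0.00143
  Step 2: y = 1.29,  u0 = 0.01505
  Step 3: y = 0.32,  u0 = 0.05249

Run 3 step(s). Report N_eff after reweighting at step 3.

step 1: w=[0.0000, 0.0000, 0.0000, 0.0001, 0.0001, 0.0079, 0.0094, 0.8818, 0.0627, 0.0279, 0.0100, 0.0001, 0.0000]  mean=1.2998  Neff=1.2779  idx=[5, 7, 7, 7, 7, 7, 7, 7, 7, 7, 7, 7, 8]
step 2: w=[0.0003, 0.0897, 0.0897, 0.0897, 0.0897, 0.0897, 0.0897, 0.0897, 0.0897, 0.0897, 0.0897, 0.0897, 0.0133]  mean=1.2241  Neff=11.2810  idx=[1, 2, 2, 3, 4, 5, 6, 7, 8, 8, 9, 10, 11]
step 3: w=[0.0769, 0.0769, 0.0769, 0.0769, 0.0769, 0.0769, 0.0769, 0.0769, 0.0769, 0.0769, 0.0769, 0.0769, 0.0769]  mean=1.2100  Neff=13.0000  idx=[0, 1, 2, 3, 4, 5, 6, 7, 8, 9, 10, 11, 12]

N_eff = 13.0000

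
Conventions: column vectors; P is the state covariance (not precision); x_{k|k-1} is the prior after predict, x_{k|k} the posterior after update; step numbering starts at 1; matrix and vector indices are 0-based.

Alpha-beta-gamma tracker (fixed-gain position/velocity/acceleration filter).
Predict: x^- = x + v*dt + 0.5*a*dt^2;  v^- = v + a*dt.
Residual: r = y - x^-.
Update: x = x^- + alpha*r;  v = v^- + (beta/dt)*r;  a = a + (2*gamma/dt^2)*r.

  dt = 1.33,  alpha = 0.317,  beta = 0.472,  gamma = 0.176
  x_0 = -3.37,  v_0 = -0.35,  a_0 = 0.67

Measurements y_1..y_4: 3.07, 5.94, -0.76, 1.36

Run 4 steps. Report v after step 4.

v_post = -1.9376

step 1: x_pred=-3.2429  r=6.3129  x^+=-1.2417  v^+=2.7815  a^+=1.9262
step 2: x_pred=4.1613  r=1.7787  x^+=4.7251  v^+=5.9746  a^+=2.2802
step 3: x_pred=14.6881  r=-15.4481  x^+=9.7910  v^+=3.5249  a^+=-0.7939
step 4: x_pred=13.7770  r=-12.4170  x^+=9.8408  v^+=-1.9376  a^+=-3.2648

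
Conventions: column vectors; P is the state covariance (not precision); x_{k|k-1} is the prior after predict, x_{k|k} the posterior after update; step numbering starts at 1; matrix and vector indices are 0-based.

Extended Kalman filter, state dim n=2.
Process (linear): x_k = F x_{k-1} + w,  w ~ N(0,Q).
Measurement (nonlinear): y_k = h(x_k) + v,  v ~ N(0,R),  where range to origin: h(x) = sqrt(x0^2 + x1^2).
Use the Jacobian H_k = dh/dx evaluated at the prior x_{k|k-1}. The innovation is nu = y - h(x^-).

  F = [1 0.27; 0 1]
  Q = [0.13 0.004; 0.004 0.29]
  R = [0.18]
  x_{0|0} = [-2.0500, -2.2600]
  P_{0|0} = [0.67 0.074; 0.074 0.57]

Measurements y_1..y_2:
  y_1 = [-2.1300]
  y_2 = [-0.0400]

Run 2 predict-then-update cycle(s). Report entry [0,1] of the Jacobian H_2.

step 1: x^-=[-2.6602, -2.2600]  P^-=[0.8815 0.2319; 0.2319 0.8600]  H_jac=[-0.7621 -0.6475]  S=[1.2813]  K=[-0.6415; -0.5725]  nu=[-5.6206]  x^+=[0.9453, 0.9577]  P^+=[0.3543 -0.2386; -0.2386 0.4401]
step 2: x^-=[1.2038, 0.9577]  P^-=[0.3875 -0.1158; -0.1158 0.7301]  H_jac=[0.7826 0.6226]  S=[0.5874]  K=[0.3935; 0.6195]  nu=[-1.5783]  x^+=[0.5828, -0.0200]  P^+=[0.2965 -0.2590; -0.2590 0.5047]

H_jac[0,1] = 0.6226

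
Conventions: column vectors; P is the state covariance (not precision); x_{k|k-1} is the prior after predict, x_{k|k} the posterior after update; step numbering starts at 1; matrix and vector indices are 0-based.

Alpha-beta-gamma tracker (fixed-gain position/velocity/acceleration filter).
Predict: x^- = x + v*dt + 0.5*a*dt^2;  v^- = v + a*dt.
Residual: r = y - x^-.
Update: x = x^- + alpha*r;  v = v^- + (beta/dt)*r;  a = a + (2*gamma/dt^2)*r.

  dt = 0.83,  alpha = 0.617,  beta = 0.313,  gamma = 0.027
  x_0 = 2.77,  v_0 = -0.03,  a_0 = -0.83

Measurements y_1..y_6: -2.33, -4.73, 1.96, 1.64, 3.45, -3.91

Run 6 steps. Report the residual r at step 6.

resid = -6.9104

step 1: x_pred=2.4592  r=-4.7892  x^+=-0.4957  v^+=-2.5250  a^+=-1.2054
step 2: x_pred=-3.0066  r=-1.7234  x^+=-4.0700  v^+=-4.1753  a^+=-1.3405
step 3: x_pred=-7.9972  r=9.9572  x^+=-1.8536  v^+=-1.5330  a^+=-0.5600
step 4: x_pred=-3.3189  r=4.9589  x^+=-0.2593  v^+=-0.1277  a^+=-0.1713
step 5: x_pred=-0.4243  r=3.8743  x^+=1.9662  v^+=1.1911  a^+=0.1324
step 6: x_pred=3.0004  r=-6.9104  x^+=-1.2633  v^+=-1.3050  a^+=-0.4093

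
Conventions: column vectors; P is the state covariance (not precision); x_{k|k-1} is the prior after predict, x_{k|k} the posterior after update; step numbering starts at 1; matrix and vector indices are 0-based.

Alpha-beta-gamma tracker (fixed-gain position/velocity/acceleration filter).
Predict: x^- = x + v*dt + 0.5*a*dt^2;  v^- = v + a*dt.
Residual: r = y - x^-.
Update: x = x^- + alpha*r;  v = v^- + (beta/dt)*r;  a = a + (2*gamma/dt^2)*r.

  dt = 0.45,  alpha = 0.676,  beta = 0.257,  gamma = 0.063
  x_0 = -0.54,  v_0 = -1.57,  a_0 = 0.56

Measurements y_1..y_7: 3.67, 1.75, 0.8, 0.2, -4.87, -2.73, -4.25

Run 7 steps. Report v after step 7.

v_post = -4.5903

step 1: x_pred=-1.1898  r=4.8598  x^+=2.0954  v^+=1.4575  a^+=3.5839
step 2: x_pred=3.1142  r=-1.3642  x^+=2.1920  v^+=2.2911  a^+=2.7351
step 3: x_pred=3.4999  r=-2.6999  x^+=1.6748  v^+=1.9800  a^+=1.0551
step 4: x_pred=2.6726  r=-2.4726  x^+=1.0011  v^+=1.0426  a^+=-0.4834
step 5: x_pred=1.4214  r=-6.2914  x^+=-2.8316  v^+=-2.7680  a^+=-4.3980
step 6: x_pred=-4.5225  r=1.7925  x^+=-3.3108  v^+=-3.7234  a^+=-3.2827
step 7: x_pred=-5.3186  r=1.0686  x^+=-4.5962  v^+=-4.5903  a^+=-2.6178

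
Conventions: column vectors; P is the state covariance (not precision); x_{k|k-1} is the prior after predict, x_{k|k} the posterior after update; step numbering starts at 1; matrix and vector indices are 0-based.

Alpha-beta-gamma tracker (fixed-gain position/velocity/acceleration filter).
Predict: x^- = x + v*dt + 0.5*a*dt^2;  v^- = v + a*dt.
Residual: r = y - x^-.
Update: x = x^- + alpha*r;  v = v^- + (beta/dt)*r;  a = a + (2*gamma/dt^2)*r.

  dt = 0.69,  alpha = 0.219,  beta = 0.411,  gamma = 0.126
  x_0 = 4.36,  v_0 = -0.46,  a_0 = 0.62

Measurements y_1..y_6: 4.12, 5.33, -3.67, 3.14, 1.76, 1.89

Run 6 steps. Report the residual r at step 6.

step 1: x_pred=4.1902  r=-0.0702  x^+=4.1748  v^+=-0.0740  a^+=0.5828
step 2: x_pred=4.2625  r=1.0675  x^+=4.4963  v^+=0.9640  a^+=1.1479
step 3: x_pred=5.4347  r=-9.1047  x^+=3.4408  v^+=-3.6672  a^+=-3.6712
step 4: x_pred=0.0365  r=3.1035  x^+=0.7161  v^+=-4.3517  a^+=-2.0286
step 5: x_pred=-2.7694  r=4.5294  x^+=-1.7775  v^+=-3.0535  a^+=0.3689
step 6: x_pred=-3.7966  r=5.6866  x^+=-2.5512  v^+=0.5883  a^+=3.3788

resid = 5.6866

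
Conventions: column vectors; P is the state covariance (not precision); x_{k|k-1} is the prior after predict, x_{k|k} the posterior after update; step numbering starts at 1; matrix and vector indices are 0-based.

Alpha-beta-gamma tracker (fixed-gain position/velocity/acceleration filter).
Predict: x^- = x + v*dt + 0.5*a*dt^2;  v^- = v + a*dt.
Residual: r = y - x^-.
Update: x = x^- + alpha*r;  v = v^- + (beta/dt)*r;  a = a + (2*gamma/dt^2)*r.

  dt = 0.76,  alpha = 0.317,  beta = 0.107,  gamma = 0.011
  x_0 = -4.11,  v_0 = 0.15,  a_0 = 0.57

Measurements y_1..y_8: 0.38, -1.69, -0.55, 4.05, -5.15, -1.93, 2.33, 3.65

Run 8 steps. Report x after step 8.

x_post = 4.0944

step 1: x_pred=-3.8314  r=4.2114  x^+=-2.4964  v^+=1.1761  a^+=0.7304
step 2: x_pred=-1.3916  r=-0.2984  x^+=-1.4862  v^+=1.6892  a^+=0.7190
step 3: x_pred=0.0053  r=-0.5553  x^+=-0.1707  v^+=2.1575  a^+=0.6979
step 4: x_pred=1.6705  r=2.3795  x^+=2.4248  v^+=3.0229  a^+=0.7885
step 5: x_pred=4.9499  r=-10.0999  x^+=1.7483  v^+=2.2002  a^+=0.4038
step 6: x_pred=3.5371  r=-5.4671  x^+=1.8040  v^+=1.7374  a^+=0.1956
step 7: x_pred=3.1809  r=-0.8509  x^+=2.9112  v^+=1.7663  a^+=0.1632
step 8: x_pred=4.3007  r=-0.6507  x^+=4.0944  v^+=1.7987  a^+=0.1384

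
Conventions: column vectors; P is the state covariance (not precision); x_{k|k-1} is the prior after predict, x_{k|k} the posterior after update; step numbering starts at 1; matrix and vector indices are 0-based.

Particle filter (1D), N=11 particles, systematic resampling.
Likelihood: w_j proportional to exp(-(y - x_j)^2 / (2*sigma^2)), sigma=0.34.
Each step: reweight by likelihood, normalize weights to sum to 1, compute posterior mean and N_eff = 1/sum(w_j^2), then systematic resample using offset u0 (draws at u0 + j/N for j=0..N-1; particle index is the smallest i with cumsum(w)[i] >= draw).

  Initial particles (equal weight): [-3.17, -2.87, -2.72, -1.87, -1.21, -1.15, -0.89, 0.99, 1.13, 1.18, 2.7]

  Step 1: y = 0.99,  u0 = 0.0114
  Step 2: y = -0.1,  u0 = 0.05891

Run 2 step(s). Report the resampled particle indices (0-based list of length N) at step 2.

resampled_idx = [0, 0, 1, 1, 2, 2, 3, 3, 5, 7, 9]

step 1: w=[0.0000, 0.0000, 0.0000, 0.0000, 0.0000, 0.0000, 0.0000, 0.3605, 0.3312, 0.3084, 0.0000]  mean=1.0950  Neff=2.9878  idx=[7, 7, 7, 7, 8, 8, 8, 8, 9, 9, 9]
step 2: w=[0.1849, 0.1849, 0.1849, 0.1849, 0.0454, 0.0454, 0.0454, 0.0454, 0.0264, 0.0264, 0.0264]  mean=1.0304  Neff=6.8021  idx=[0, 0, 1, 1, 2, 2, 3, 3, 5, 7, 9]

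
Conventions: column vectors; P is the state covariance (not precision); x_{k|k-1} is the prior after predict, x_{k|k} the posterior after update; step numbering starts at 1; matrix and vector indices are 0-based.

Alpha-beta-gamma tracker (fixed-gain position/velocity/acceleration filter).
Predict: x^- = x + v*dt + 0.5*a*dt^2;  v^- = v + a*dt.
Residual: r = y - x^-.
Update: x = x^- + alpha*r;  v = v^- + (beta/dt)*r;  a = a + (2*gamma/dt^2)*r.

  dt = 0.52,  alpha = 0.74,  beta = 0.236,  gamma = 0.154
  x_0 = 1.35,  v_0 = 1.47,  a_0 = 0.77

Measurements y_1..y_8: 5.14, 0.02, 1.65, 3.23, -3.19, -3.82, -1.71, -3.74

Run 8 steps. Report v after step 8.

step 1: x_pred=2.2185  r=2.9215  x^+=4.3804  v^+=3.1963  a^+=4.0977
step 2: x_pred=6.5965  r=-6.5765  x^+=1.7299  v^+=2.3424  a^+=-3.3933
step 3: x_pred=2.4892  r=-0.8392  x^+=1.8682  v^+=0.1971  a^+=-4.3491
step 4: x_pred=1.3827  r=1.8473  x^+=2.7497  v^+=-1.2261  a^+=-2.2449
step 5: x_pred=1.8086  r=-4.9986  x^+=-1.8904  v^+=-4.6620  a^+=-7.9386
step 6: x_pred=-5.3879  r=1.5679  x^+=-4.2277  v^+=-8.0785  a^+=-6.1527
step 7: x_pred=-9.2603  r=7.5503  x^+=-3.6731  v^+=-7.8512  a^+=2.4475
step 8: x_pred=-7.4248  r=3.6848  x^+=-4.6980  v^+=-4.9061  a^+=6.6447

v_post = -4.9061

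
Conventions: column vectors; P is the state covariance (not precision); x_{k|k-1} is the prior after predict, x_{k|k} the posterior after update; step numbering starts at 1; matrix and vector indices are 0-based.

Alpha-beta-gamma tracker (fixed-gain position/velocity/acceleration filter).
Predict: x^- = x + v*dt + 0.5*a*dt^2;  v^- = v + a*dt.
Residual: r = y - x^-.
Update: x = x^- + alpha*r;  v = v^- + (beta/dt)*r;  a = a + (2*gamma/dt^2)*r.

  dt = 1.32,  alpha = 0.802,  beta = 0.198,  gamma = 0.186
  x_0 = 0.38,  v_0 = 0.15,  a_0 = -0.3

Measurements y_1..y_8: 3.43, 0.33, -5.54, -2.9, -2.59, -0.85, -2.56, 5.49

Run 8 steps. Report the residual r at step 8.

resid = 5.4395

step 1: x_pred=0.3166  r=3.1134  x^+=2.8136  v^+=0.2210  a^+=0.3647
step 2: x_pred=3.4230  r=-3.0930  x^+=0.9424  v^+=0.2385  a^+=-0.2957
step 3: x_pred=0.9996  r=-6.5396  x^+=-4.2452  v^+=-1.1327  a^+=-1.6919
step 4: x_pred=-7.2143  r=4.3143  x^+=-3.7542  v^+=-2.7188  a^+=-0.7707
step 5: x_pred=-8.0146  r=5.4246  x^+=-3.6641  v^+=-2.9225  a^+=0.3874
step 6: x_pred=-7.1843  r=6.3343  x^+=-2.1042  v^+=-1.4610  a^+=1.7398
step 7: x_pred=-2.5171  r=-0.0429  x^+=-2.5515  v^+=0.8290  a^+=1.7306
step 8: x_pred=0.0505  r=5.4395  x^+=4.4130  v^+=3.9293  a^+=2.8919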